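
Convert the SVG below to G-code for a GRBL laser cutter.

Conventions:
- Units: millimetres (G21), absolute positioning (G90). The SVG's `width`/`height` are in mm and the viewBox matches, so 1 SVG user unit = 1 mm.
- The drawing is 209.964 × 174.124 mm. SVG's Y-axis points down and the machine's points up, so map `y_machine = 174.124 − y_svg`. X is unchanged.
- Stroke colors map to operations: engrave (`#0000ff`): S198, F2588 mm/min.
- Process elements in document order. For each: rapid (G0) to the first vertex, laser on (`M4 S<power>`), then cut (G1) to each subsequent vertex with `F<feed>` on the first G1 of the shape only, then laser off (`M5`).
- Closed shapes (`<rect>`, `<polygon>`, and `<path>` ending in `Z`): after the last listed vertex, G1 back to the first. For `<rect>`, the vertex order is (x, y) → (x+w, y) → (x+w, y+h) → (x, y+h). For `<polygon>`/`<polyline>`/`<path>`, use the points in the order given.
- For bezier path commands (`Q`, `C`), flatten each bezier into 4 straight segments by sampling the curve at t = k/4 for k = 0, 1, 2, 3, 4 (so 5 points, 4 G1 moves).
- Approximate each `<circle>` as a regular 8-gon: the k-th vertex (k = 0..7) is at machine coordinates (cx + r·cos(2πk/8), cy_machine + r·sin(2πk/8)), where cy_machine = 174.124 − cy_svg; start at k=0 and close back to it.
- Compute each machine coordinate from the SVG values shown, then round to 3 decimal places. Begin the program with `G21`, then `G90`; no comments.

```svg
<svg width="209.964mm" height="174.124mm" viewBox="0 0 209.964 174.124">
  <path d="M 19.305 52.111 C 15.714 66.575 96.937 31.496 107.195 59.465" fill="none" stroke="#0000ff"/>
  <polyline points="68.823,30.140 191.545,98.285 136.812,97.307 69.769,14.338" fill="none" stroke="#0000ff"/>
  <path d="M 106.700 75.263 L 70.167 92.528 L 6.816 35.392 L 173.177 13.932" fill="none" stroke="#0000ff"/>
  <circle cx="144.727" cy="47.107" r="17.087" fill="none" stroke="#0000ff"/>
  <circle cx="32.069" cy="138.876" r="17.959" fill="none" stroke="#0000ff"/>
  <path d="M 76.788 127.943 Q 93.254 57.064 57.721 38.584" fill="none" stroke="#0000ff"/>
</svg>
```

G21
G90
G0 X19.305 Y122.013
M4 S198
G1 X30.080 Y118.695 F2588
G1 X58.057 Y123.400
G1 X88.630 Y125.573
G1 X107.195 Y114.659
M5
G0 X68.823 Y143.984
M4 S198
G1 X191.545 Y75.839 F2588
G1 X136.812 Y76.817
G1 X69.769 Y159.786
M5
G0 X106.700 Y98.861
M4 S198
G1 X70.167 Y81.596 F2588
G1 X6.816 Y138.732
G1 X173.177 Y160.192
M5
G0 X161.814 Y127.017
M4 S198
G1 X156.809 Y139.099 F2588
G1 X144.727 Y144.104
G1 X132.645 Y139.099
G1 X127.640 Y127.017
G1 X132.645 Y114.935
G1 X144.727 Y109.930
G1 X156.809 Y114.935
G1 X161.814 Y127.017
M5
G0 X50.028 Y35.248
M4 S198
G1 X44.768 Y47.947 F2588
G1 X32.069 Y53.207
G1 X19.370 Y47.947
G1 X14.110 Y35.248
G1 X19.370 Y22.549
G1 X32.069 Y17.289
G1 X44.768 Y22.549
G1 X50.028 Y35.248
M5
G0 X76.788 Y46.181
M4 S198
G1 X81.771 Y78.346 F2588
G1 X80.254 Y103.960
G1 X72.238 Y123.025
G1 X57.721 Y135.540
M5

Since the viewBox matches the mm dimensions, user units are millimetres directly. The only transform is the Y-flip y_m = 174.124 − y_svg.

Shape 1 is a cubic bezier drawn with `<path>`. Its stroke #0000ff means engrave at S198, F2588. After flipping Y the toolpath is (19.305,122.013) → (30.080,118.695) → (58.057,123.400) → (88.630,125.573) → (107.195,114.659).

Shape 2 is a open polyline drawn with `<polyline>`. Its stroke #0000ff means engrave at S198, F2588. After flipping Y the toolpath is (68.823,143.984) → (191.545,75.839) → (136.812,76.817) → (69.769,159.786).

Shape 3 is a open polyline drawn with `<path>`. Its stroke #0000ff means engrave at S198, F2588. After flipping Y the toolpath is (106.700,98.861) → (70.167,81.596) → (6.816,138.732) → (173.177,160.192).

Shape 4 is a circle drawn with `<circle>`. Its stroke #0000ff means engrave at S198, F2588. After flipping Y the toolpath is (161.814,127.017) → (156.809,139.099) → (144.727,144.104) → (132.645,139.099) → (127.640,127.017) → (132.645,114.935) → (144.727,109.930) → (156.809,114.935) → (161.814,127.017), returning to the start.

Shape 5 is a circle drawn with `<circle>`. Its stroke #0000ff means engrave at S198, F2588. After flipping Y the toolpath is (50.028,35.248) → (44.768,47.947) → (32.069,53.207) → (19.370,47.947) → (14.110,35.248) → (19.370,22.549) → (32.069,17.289) → (44.768,22.549) → (50.028,35.248), returning to the start.

Shape 6 is a quadratic bezier drawn with `<path>`. Its stroke #0000ff means engrave at S198, F2588. After flipping Y the toolpath is (76.788,46.181) → (81.771,78.346) → (80.254,103.960) → (72.238,123.025) → (57.721,135.540).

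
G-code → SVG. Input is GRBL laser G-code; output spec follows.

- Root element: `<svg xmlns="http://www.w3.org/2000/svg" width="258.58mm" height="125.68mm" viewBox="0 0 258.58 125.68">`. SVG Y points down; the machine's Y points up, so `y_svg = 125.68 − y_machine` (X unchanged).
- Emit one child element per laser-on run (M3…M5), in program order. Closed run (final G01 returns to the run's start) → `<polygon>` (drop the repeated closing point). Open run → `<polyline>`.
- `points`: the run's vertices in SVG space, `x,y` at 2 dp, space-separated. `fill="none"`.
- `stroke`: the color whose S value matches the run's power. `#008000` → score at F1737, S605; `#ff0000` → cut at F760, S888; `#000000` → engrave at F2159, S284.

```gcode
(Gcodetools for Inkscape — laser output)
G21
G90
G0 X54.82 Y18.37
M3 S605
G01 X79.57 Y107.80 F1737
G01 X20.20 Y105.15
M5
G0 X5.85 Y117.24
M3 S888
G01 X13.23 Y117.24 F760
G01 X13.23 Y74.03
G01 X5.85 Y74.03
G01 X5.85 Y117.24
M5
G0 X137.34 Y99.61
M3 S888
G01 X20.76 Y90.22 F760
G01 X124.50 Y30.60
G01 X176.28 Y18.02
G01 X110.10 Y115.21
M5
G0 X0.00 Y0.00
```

Each laser-on run becomes one SVG element. Flip Y back into SVG space with y_svg = 125.68 − y_machine.

Run 1: power S605 maps to stroke `#008000` (score). The run is open, so emit a `<polyline>` with points (Y-flipped): 54.82,107.31 79.57,17.88 20.20,20.53.

Run 2: power S888 maps to stroke `#ff0000` (cut). The run returns to its start, so emit a `<polygon>` with points (Y-flipped): 5.85,8.44 13.23,8.44 13.23,51.65 5.85,51.65.

Run 3: the run's S888 means `#ff0000` (cut). The run is open, so emit a `<polyline>` with points (Y-flipped): 137.34,26.07 20.76,35.46 124.50,95.08 176.28,107.66 110.10,10.47.

<svg xmlns="http://www.w3.org/2000/svg" width="258.58mm" height="125.68mm" viewBox="0 0 258.58 125.68">
  <polyline points="54.82,107.31 79.57,17.88 20.20,20.53" fill="none" stroke="#008000"/>
  <polygon points="5.85,8.44 13.23,8.44 13.23,51.65 5.85,51.65" fill="none" stroke="#ff0000"/>
  <polyline points="137.34,26.07 20.76,35.46 124.50,95.08 176.28,107.66 110.10,10.47" fill="none" stroke="#ff0000"/>
</svg>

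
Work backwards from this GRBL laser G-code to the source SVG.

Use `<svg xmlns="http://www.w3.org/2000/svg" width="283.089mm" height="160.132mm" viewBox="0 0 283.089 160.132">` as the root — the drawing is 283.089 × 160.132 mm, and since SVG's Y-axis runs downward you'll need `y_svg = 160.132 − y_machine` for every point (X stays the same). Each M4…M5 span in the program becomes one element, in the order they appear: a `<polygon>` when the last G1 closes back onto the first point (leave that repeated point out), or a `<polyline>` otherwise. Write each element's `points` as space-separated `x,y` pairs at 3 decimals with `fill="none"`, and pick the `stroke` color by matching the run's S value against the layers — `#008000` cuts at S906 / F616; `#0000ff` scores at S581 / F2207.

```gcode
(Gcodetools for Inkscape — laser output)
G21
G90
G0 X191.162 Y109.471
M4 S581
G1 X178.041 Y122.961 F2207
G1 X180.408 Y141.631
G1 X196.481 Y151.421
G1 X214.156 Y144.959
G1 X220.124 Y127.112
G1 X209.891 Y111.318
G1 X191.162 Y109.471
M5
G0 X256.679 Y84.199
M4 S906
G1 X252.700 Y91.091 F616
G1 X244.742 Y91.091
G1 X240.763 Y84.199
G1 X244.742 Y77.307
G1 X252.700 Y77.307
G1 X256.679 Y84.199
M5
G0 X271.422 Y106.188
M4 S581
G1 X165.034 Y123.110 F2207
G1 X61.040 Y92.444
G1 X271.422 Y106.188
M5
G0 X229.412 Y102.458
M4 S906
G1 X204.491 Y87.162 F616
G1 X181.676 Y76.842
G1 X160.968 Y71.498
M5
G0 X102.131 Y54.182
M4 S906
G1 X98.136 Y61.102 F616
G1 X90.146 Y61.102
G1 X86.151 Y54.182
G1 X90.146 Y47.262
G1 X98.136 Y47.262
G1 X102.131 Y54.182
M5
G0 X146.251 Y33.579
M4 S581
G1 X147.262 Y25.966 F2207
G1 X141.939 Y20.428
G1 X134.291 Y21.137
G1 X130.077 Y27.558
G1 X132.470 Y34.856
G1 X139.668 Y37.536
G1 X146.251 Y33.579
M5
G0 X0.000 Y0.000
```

<svg xmlns="http://www.w3.org/2000/svg" width="283.089mm" height="160.132mm" viewBox="0 0 283.089 160.132">
  <polygon points="191.162,50.661 178.041,37.171 180.408,18.501 196.481,8.711 214.156,15.173 220.124,33.020 209.891,48.814" fill="none" stroke="#0000ff"/>
  <polygon points="256.679,75.933 252.700,69.041 244.742,69.041 240.763,75.933 244.742,82.825 252.700,82.825" fill="none" stroke="#008000"/>
  <polygon points="271.422,53.944 165.034,37.022 61.040,67.688" fill="none" stroke="#0000ff"/>
  <polyline points="229.412,57.674 204.491,72.970 181.676,83.290 160.968,88.634" fill="none" stroke="#008000"/>
  <polygon points="102.131,105.950 98.136,99.030 90.146,99.030 86.151,105.950 90.146,112.870 98.136,112.870" fill="none" stroke="#008000"/>
  <polygon points="146.251,126.553 147.262,134.166 141.939,139.704 134.291,138.995 130.077,132.574 132.470,125.276 139.668,122.596" fill="none" stroke="#0000ff"/>
</svg>

y_svg = 160.132 − y_m.

[1] S581→`#0000ff` (score); closed run; points: 191.162,50.661 178.041,37.171 180.408,18.501 196.481,8.711 214.156,15.173 220.124,33.020 209.891,48.814

[2] S906→`#008000` (cut); closed run; points: 256.679,75.933 252.700,69.041 244.742,69.041 240.763,75.933 244.742,82.825 252.700,82.825

[3] S581→`#0000ff` (score); closed run; points: 271.422,53.944 165.034,37.022 61.040,67.688

[4] S906→`#008000` (cut); open run; points: 229.412,57.674 204.491,72.970 181.676,83.290 160.968,88.634

[5] S906→`#008000` (cut); closed run; points: 102.131,105.950 98.136,99.030 90.146,99.030 86.151,105.950 90.146,112.870 98.136,112.870

[6] S581→`#0000ff` (score); closed run; points: 146.251,126.553 147.262,134.166 141.939,139.704 134.291,138.995 130.077,132.574 132.470,125.276 139.668,122.596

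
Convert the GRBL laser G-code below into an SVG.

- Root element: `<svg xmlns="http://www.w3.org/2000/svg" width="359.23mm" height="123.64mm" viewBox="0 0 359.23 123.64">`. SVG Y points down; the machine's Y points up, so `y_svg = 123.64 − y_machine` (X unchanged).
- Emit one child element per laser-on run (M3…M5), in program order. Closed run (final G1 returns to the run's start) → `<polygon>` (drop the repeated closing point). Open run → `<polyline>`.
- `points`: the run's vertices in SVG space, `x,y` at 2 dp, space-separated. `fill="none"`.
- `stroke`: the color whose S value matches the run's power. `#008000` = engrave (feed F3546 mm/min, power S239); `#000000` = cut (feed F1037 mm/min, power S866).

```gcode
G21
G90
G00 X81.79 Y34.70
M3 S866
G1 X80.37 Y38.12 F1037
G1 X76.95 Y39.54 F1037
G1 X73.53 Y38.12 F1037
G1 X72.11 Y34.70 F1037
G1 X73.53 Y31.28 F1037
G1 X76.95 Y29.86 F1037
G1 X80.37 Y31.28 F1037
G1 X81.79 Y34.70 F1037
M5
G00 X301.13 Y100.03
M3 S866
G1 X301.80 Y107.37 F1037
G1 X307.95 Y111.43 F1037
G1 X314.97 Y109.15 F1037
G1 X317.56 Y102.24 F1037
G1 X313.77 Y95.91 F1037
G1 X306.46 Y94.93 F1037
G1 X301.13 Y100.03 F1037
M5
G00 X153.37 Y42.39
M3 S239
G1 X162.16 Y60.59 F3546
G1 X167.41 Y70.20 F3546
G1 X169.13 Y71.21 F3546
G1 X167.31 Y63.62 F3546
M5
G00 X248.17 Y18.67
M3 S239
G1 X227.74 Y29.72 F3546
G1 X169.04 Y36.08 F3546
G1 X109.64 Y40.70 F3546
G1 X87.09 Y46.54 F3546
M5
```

y_svg = 123.64 − y_m.

[1] S866→`#000000` (cut); closed run; points: 81.79,88.94 80.37,85.52 76.95,84.10 73.53,85.52 72.11,88.94 73.53,92.36 76.95,93.78 80.37,92.36

[2] S866→`#000000` (cut); closed run; points: 301.13,23.61 301.80,16.27 307.95,12.21 314.97,14.49 317.56,21.40 313.77,27.73 306.46,28.71

[3] S239→`#008000` (engrave); open run; points: 153.37,81.25 162.16,63.05 167.41,53.44 169.13,52.43 167.31,60.02

[4] S239→`#008000` (engrave); open run; points: 248.17,104.97 227.74,93.92 169.04,87.56 109.64,82.94 87.09,77.10

<svg xmlns="http://www.w3.org/2000/svg" width="359.23mm" height="123.64mm" viewBox="0 0 359.23 123.64">
  <polygon points="81.79,88.94 80.37,85.52 76.95,84.10 73.53,85.52 72.11,88.94 73.53,92.36 76.95,93.78 80.37,92.36" fill="none" stroke="#000000"/>
  <polygon points="301.13,23.61 301.80,16.27 307.95,12.21 314.97,14.49 317.56,21.40 313.77,27.73 306.46,28.71" fill="none" stroke="#000000"/>
  <polyline points="153.37,81.25 162.16,63.05 167.41,53.44 169.13,52.43 167.31,60.02" fill="none" stroke="#008000"/>
  <polyline points="248.17,104.97 227.74,93.92 169.04,87.56 109.64,82.94 87.09,77.10" fill="none" stroke="#008000"/>
</svg>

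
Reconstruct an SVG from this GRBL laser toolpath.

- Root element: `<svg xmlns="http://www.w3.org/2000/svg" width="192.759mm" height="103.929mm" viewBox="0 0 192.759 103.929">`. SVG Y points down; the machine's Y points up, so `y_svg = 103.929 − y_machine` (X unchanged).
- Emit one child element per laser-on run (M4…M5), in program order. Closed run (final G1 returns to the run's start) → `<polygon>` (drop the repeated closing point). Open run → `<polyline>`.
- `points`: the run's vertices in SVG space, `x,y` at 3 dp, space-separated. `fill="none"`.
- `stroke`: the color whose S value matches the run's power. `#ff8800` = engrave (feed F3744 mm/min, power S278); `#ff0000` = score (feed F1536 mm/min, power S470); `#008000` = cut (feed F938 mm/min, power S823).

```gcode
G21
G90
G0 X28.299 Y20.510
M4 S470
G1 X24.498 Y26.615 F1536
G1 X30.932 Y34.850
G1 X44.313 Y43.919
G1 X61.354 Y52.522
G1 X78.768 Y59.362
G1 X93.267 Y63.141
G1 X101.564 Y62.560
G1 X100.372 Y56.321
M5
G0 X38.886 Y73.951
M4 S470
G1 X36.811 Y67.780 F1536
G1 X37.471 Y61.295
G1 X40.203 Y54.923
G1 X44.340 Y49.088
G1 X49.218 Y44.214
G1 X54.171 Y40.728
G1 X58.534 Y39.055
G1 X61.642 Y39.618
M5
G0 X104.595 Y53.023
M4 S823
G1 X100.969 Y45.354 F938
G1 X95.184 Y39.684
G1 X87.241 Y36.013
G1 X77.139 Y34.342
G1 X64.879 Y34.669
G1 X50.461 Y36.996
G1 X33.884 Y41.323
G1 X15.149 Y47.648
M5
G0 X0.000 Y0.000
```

<svg xmlns="http://www.w3.org/2000/svg" width="192.759mm" height="103.929mm" viewBox="0 0 192.759 103.929">
  <polyline points="28.299,83.419 24.498,77.314 30.932,69.079 44.313,60.010 61.354,51.407 78.768,44.567 93.267,40.788 101.564,41.369 100.372,47.608" fill="none" stroke="#ff0000"/>
  <polyline points="38.886,29.978 36.811,36.149 37.471,42.634 40.203,49.006 44.340,54.841 49.218,59.715 54.171,63.201 58.534,64.874 61.642,64.311" fill="none" stroke="#ff0000"/>
  <polyline points="104.595,50.906 100.969,58.575 95.184,64.245 87.241,67.916 77.139,69.587 64.879,69.260 50.461,66.933 33.884,62.606 15.149,56.281" fill="none" stroke="#008000"/>
</svg>

y_svg = 103.929 − y_m.

[1] S470→`#ff0000` (score); open run; points: 28.299,83.419 24.498,77.314 30.932,69.079 44.313,60.010 61.354,51.407 78.768,44.567 93.267,40.788 101.564,41.369 100.372,47.608

[2] S470→`#ff0000` (score); open run; points: 38.886,29.978 36.811,36.149 37.471,42.634 40.203,49.006 44.340,54.841 49.218,59.715 54.171,63.201 58.534,64.874 61.642,64.311

[3] S823→`#008000` (cut); open run; points: 104.595,50.906 100.969,58.575 95.184,64.245 87.241,67.916 77.139,69.587 64.879,69.260 50.461,66.933 33.884,62.606 15.149,56.281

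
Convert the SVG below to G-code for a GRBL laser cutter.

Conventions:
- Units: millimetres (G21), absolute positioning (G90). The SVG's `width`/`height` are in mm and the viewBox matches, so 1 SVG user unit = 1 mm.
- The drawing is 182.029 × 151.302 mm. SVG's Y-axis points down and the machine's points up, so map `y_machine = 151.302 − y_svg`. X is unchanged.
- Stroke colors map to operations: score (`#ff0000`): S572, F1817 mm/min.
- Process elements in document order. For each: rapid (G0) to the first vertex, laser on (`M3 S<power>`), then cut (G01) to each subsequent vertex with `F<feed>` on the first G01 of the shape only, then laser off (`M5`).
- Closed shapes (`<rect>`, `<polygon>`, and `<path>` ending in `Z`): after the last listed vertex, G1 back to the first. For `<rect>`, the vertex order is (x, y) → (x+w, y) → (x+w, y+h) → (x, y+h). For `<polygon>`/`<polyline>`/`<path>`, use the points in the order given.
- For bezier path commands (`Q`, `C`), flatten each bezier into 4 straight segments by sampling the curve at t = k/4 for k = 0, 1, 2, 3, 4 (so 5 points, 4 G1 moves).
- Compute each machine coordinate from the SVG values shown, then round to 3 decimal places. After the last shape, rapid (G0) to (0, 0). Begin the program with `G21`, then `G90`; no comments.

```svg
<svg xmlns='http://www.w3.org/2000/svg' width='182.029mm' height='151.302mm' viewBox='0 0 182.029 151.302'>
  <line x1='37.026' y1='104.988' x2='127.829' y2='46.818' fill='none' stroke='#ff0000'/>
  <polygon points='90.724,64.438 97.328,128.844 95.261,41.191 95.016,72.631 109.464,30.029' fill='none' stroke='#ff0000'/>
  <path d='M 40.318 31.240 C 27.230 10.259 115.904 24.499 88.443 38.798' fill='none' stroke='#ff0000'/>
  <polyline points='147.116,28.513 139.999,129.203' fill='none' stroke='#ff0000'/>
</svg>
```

1 u = 1 mm; y_m = 151.302 − y.

[1] `<line>` line segment, #ff0000→score S572 F1817: (37.026,46.314) → (127.829,104.484)

[2] `<polygon>` closed polygon, #ff0000→score S572 F1817: (90.724,86.864) → (97.328,22.458) → (95.261,110.111) → (95.016,78.671) → (109.464,121.273) → (90.724,86.864) (closed)

[3] `<path>` cubic bezier, #ff0000→score S572 F1817: (40.318,120.062) → (46.178,129.743) → (69.770,129.513) → (90.668,122.668) → (88.443,112.504)

[4] `<polyline>` line segment, #ff0000→score S572 F1817: (147.116,122.789) → (139.999,22.099)

G21
G90
G0 X37.026 Y46.314
M3 S572
G01 X127.829 Y104.484 F1817
M5
G0 X90.724 Y86.864
M3 S572
G01 X97.328 Y22.458 F1817
G01 X95.261 Y110.111
G01 X95.016 Y78.671
G01 X109.464 Y121.273
G01 X90.724 Y86.864
M5
G0 X40.318 Y120.062
M3 S572
G01 X46.178 Y129.743 F1817
G01 X69.770 Y129.513
G01 X90.668 Y122.668
G01 X88.443 Y112.504
M5
G0 X147.116 Y122.789
M3 S572
G01 X139.999 Y22.099 F1817
M5
G0 X0.000 Y0.000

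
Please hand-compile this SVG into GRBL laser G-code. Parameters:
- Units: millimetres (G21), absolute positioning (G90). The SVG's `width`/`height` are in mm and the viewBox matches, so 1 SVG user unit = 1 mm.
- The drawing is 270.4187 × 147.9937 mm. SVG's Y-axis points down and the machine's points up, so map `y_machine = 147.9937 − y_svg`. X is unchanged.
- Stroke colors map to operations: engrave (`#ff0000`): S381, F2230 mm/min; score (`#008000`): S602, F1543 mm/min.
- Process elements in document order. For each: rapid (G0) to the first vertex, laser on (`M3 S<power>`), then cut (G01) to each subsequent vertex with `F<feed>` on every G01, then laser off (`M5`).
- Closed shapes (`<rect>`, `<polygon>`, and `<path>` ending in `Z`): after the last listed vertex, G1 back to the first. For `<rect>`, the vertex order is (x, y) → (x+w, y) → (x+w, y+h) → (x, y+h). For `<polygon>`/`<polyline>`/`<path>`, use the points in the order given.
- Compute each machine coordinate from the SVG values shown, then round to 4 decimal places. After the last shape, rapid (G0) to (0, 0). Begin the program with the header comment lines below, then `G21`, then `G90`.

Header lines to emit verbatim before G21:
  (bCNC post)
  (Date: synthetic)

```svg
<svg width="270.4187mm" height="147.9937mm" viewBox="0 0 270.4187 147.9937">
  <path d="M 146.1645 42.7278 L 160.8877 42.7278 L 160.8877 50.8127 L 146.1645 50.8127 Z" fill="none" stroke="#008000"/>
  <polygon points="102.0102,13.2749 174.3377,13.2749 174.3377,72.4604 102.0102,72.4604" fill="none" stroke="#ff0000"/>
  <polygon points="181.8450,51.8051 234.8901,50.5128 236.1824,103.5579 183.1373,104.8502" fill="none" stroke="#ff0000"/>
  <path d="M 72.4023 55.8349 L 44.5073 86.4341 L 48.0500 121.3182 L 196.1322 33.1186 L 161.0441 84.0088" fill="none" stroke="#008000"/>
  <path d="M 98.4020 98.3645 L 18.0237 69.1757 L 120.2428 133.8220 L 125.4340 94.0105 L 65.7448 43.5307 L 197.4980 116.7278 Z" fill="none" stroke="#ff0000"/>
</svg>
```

Since the viewBox matches the mm dimensions, user units are millimetres directly. The only transform is the Y-flip y_m = 147.9937 − y_svg.

Shape 1 is a rectangle drawn with `<path>`. Its stroke #008000 means score at S602, F1543. After flipping Y the toolpath is (146.1645,105.2659) → (160.8877,105.2659) → (160.8877,97.1810) → (146.1645,97.1810) → (146.1645,105.2659), returning to the start.

Shape 2 is a rectangle drawn with `<polygon>`. Its stroke #ff0000 means engrave at S381, F2230. After flipping Y the toolpath is (102.0102,134.7188) → (174.3377,134.7188) → (174.3377,75.5333) → (102.0102,75.5333) → (102.0102,134.7188), returning to the start.

Shape 3 is a regular polygon drawn with `<polygon>`. Its stroke #ff0000 means engrave at S381, F2230. After flipping Y the toolpath is (181.8450,96.1886) → (234.8901,97.4809) → (236.1824,44.4358) → (183.1373,43.1435) → (181.8450,96.1886), returning to the start.

Shape 4 is a open polyline drawn with `<path>`. Its stroke #008000 means score at S602, F1543. After flipping Y the toolpath is (72.4023,92.1588) → (44.5073,61.5596) → (48.0500,26.6755) → (196.1322,114.8751) → (161.0441,63.9849).

Shape 5 is a closed polygon drawn with `<path>`. Its stroke #ff0000 means engrave at S381, F2230. After flipping Y the toolpath is (98.4020,49.6292) → (18.0237,78.8180) → (120.2428,14.1717) → (125.4340,53.9832) → (65.7448,104.4630) → (197.4980,31.2659) → (98.4020,49.6292), returning to the start.

(bCNC post)
(Date: synthetic)
G21
G90
G0 X146.1645 Y105.2659
M3 S602
G01 X160.8877 Y105.2659 F1543
G01 X160.8877 Y97.1810 F1543
G01 X146.1645 Y97.1810 F1543
G01 X146.1645 Y105.2659 F1543
M5
G0 X102.0102 Y134.7188
M3 S381
G01 X174.3377 Y134.7188 F2230
G01 X174.3377 Y75.5333 F2230
G01 X102.0102 Y75.5333 F2230
G01 X102.0102 Y134.7188 F2230
M5
G0 X181.8450 Y96.1886
M3 S381
G01 X234.8901 Y97.4809 F2230
G01 X236.1824 Y44.4358 F2230
G01 X183.1373 Y43.1435 F2230
G01 X181.8450 Y96.1886 F2230
M5
G0 X72.4023 Y92.1588
M3 S602
G01 X44.5073 Y61.5596 F1543
G01 X48.0500 Y26.6755 F1543
G01 X196.1322 Y114.8751 F1543
G01 X161.0441 Y63.9849 F1543
M5
G0 X98.4020 Y49.6292
M3 S381
G01 X18.0237 Y78.8180 F2230
G01 X120.2428 Y14.1717 F2230
G01 X125.4340 Y53.9832 F2230
G01 X65.7448 Y104.4630 F2230
G01 X197.4980 Y31.2659 F2230
G01 X98.4020 Y49.6292 F2230
M5
G0 X0.0000 Y0.0000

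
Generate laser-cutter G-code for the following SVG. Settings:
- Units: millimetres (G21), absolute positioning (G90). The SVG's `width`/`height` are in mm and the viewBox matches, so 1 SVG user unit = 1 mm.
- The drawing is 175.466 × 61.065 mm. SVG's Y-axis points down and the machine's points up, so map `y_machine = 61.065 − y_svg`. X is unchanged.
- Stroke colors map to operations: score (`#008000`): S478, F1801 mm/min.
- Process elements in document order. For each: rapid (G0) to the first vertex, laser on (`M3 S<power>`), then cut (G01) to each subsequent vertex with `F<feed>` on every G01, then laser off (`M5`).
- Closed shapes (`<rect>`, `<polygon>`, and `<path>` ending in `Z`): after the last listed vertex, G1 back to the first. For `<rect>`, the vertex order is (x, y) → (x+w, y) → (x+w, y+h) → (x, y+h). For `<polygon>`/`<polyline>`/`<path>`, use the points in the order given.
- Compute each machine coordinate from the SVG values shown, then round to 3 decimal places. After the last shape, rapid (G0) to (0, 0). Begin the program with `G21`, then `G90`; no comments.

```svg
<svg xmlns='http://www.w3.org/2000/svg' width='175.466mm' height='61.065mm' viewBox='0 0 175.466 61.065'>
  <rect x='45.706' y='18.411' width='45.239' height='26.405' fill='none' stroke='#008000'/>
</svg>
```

1 u = 1 mm; y_m = 61.065 − y.

[1] `<rect>` rectangle, #008000→score S478 F1801: (45.706,42.654) → (90.945,42.654) → (90.945,16.249) → (45.706,16.249) → (45.706,42.654) (closed)

G21
G90
G0 X45.706 Y42.654
M3 S478
G01 X90.945 Y42.654 F1801
G01 X90.945 Y16.249 F1801
G01 X45.706 Y16.249 F1801
G01 X45.706 Y42.654 F1801
M5
G0 X0.000 Y0.000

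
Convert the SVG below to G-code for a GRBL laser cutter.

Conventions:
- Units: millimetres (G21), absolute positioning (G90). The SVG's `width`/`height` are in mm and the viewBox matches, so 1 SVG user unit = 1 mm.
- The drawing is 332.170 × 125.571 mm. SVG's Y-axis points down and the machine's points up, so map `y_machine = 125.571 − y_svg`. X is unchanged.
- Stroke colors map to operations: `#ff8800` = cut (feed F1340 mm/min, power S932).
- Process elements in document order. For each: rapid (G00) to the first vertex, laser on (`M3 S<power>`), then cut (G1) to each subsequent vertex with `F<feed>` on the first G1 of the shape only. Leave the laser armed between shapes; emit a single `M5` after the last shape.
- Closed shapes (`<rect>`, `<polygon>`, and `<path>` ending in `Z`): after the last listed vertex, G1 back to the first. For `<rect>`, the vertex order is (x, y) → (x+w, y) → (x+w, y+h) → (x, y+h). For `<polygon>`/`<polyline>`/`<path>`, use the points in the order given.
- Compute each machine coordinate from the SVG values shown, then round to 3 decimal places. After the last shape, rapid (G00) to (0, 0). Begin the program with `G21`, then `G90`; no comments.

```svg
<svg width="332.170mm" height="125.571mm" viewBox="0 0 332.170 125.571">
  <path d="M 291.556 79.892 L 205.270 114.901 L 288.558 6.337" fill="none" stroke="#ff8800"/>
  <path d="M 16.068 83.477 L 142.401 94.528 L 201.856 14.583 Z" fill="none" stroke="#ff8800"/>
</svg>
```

1 u = 1 mm; y_m = 125.571 − y.

[1] `<path>` open polyline, #ff8800→cut S932 F1340: (291.556,45.679) → (205.270,10.670) → (288.558,119.234)

[2] `<path>` closed polygon, #ff8800→cut S932 F1340: (16.068,42.094) → (142.401,31.043) → (201.856,110.988) → (16.068,42.094) (closed)

G21
G90
G00 X291.556 Y45.679
M3 S932
G1 X205.270 Y10.670 F1340
G1 X288.558 Y119.234
G00 X16.068 Y42.094
M3 S932
G1 X142.401 Y31.043 F1340
G1 X201.856 Y110.988
G1 X16.068 Y42.094
M5
G00 X0.000 Y0.000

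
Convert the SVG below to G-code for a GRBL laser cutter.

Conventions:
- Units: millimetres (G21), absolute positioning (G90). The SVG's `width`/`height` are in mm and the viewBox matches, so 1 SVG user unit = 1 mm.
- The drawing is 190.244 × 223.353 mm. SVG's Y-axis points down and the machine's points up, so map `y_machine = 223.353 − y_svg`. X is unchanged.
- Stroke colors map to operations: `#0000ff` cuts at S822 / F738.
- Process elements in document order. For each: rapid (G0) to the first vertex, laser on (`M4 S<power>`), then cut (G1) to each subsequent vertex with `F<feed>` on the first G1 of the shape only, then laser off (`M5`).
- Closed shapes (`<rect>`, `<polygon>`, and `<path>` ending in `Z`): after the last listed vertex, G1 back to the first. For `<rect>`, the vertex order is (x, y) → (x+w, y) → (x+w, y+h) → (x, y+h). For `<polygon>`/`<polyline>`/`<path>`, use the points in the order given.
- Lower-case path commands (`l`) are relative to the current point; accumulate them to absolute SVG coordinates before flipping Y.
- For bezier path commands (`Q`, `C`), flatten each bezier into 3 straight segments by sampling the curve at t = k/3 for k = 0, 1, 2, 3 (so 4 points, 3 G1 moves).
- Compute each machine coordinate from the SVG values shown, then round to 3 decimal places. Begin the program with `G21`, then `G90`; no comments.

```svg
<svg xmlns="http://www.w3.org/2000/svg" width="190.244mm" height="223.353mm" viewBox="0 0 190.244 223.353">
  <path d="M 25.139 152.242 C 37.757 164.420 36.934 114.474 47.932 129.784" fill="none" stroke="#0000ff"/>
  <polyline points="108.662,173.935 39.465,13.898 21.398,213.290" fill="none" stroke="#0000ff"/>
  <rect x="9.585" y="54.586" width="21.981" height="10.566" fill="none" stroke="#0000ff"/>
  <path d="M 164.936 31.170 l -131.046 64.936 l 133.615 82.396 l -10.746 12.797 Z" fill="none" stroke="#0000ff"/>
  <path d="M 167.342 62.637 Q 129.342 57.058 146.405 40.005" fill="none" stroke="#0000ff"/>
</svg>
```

G21
G90
G0 X25.139 Y71.111
M4 S822
G1 X34.212 Y74.923 F738
G1 X39.939 Y91.845
G1 X47.932 Y93.569
M5
G0 X108.662 Y49.418
M4 S822
G1 X39.465 Y209.455 F738
G1 X21.398 Y10.063
M5
G0 X9.585 Y168.767
M4 S822
G1 X31.566 Y168.767 F738
G1 X31.566 Y158.201
G1 X9.585 Y158.201
G1 X9.585 Y168.767
M5
G0 X164.936 Y192.183
M4 S822
G1 X33.890 Y127.247 F738
G1 X167.505 Y44.851
G1 X156.759 Y32.054
G1 X164.936 Y192.183
M5
G0 X167.342 Y160.716
M4 S822
G1 X148.127 Y165.710 F738
G1 X141.148 Y173.254
G1 X146.405 Y183.348
M5

viewBox `0 0 190.244 223.353` with mm width/height → 1 unit = 1 mm. Flip: y_m = 223.353 − y_svg.

**Shape 1** — `<path>` cubic bezier, stroke `#0000ff` → cut (S822, F738). Control points (SVG): P0=(25.139,152.242), P1=(37.757,164.420), P2=(36.934,114.474), P3=(47.932,129.784); sampled at t=k/3. Machine vertices: (25.139,71.111) → (34.212,74.923) → (39.939,91.845) → (47.932,93.569). Open path.

**Shape 2** — `<polyline>` open polyline, stroke `#0000ff` → cut (S822, F738). Machine vertices: (108.662,49.418) → (39.465,209.455) → (21.398,10.063). Open path.

**Shape 3** — `<rect>` rectangle, stroke `#0000ff` → cut (S822, F738). Machine vertices: (9.585,168.767) → (31.566,168.767) → (31.566,158.201) → (9.585,158.201) → (9.585,168.767). Closed: final G1 returns to the first vertex.

**Shape 4** — `<path>` closed polygon, stroke `#0000ff` → cut (S822, F738). Machine vertices: (164.936,192.183) → (33.890,127.247) → (167.505,44.851) → (156.759,32.054) → (164.936,192.183). Closed: final G1 returns to the first vertex.

**Shape 5** — `<path>` quadratic bezier, stroke `#0000ff` → cut (S822, F738). Control points (SVG): P0=(167.342,62.637), P1=(129.342,57.058), P2=(146.405,40.005); sampled at t=k/3. Machine vertices: (167.342,160.716) → (148.127,165.710) → (141.148,173.254) → (146.405,183.348). Open path.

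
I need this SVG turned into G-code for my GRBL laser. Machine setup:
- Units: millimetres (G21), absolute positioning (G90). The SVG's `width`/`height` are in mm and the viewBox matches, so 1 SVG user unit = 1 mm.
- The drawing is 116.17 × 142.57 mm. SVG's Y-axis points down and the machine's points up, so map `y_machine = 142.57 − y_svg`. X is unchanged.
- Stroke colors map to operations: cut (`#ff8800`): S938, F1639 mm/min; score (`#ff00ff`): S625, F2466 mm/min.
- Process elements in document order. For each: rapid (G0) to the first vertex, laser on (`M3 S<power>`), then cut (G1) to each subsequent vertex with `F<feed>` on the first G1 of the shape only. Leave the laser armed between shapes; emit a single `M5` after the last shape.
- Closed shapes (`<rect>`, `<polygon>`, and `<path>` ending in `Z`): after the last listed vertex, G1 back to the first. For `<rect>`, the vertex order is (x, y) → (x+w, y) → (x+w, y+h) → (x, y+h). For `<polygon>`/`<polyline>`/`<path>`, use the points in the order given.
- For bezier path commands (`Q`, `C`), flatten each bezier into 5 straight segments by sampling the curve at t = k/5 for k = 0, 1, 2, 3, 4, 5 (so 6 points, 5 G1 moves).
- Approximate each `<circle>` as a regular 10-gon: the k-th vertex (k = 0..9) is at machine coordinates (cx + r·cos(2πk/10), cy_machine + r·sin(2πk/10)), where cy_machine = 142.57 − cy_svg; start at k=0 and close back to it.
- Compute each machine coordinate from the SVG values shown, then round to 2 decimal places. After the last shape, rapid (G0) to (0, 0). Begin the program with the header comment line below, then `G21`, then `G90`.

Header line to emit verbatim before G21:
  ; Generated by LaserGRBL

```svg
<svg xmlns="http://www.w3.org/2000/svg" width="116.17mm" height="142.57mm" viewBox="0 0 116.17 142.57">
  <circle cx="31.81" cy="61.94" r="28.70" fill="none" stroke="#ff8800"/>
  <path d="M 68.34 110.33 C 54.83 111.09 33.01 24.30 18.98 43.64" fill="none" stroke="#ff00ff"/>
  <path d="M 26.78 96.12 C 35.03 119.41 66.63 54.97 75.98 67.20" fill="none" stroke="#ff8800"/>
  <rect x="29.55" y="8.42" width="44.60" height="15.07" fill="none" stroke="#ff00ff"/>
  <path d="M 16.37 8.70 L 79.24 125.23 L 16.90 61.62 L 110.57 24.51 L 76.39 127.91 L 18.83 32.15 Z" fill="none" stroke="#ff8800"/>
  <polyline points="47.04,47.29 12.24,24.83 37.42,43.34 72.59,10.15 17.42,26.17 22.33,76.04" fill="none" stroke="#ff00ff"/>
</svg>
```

; Generated by LaserGRBL
G21
G90
G0 X60.51 Y80.63
M3 S938
G1 X55.03 Y97.50 F1639
G1 X40.68 Y107.93
G1 X22.94 Y107.93
G1 X8.59 Y97.50
G1 X3.11 Y80.63
G1 X8.59 Y63.76
G1 X22.94 Y53.33
G1 X40.68 Y53.33
G1 X55.03 Y63.76
G1 X60.51 Y80.63
G0 X68.34 Y32.24
M3 S625
G1 X59.37 Y40.74 F2466
G1 X49.17 Y60.96
G1 X38.52 Y83.59
G1 X28.20 Y99.35
G1 X18.98 Y98.93
G0 X26.78 Y46.45
M3 S938
G1 X34.17 Y41.69 F1639
G1 X44.97 Y50.09
G1 X57.00 Y63.77
G1 X68.06 Y74.82
G1 X75.98 Y75.37
G0 X29.55 Y134.15
M3 S625
G1 X74.15 Y134.15 F2466
G1 X74.15 Y119.08
G1 X29.55 Y119.08
G1 X29.55 Y134.15
G0 X16.37 Y133.87
M3 S938
G1 X79.24 Y17.34 F1639
G1 X16.90 Y80.95
G1 X110.57 Y118.06
G1 X76.39 Y14.66
G1 X18.83 Y110.42
G1 X16.37 Y133.87
G0 X47.04 Y95.28
M3 S625
G1 X12.24 Y117.74 F2466
G1 X37.42 Y99.23
G1 X72.59 Y132.42
G1 X17.42 Y116.40
G1 X22.33 Y66.53
M5
G0 X0.00 Y0.00

1 u = 1 mm; y_m = 142.57 − y.

[1] `<circle>` circle, #ff8800→cut S938 F1639: (60.51,80.63) → (55.03,97.50) → (40.68,107.93) → (22.94,107.93) → (8.59,97.50) → (3.11,80.63) → (8.59,63.76) → (22.94,53.33) → (40.68,53.33) → (55.03,63.76) → (60.51,80.63) (closed)

[2] `<path>` cubic bezier, #ff00ff→score S625 F2466: (68.34,32.24) → (59.37,40.74) → (49.17,60.96) → (38.52,83.59) → (28.20,99.35) → (18.98,98.93)

[3] `<path>` cubic bezier, #ff8800→cut S938 F1639: (26.78,46.45) → (34.17,41.69) → (44.97,50.09) → (57.00,63.77) → (68.06,74.82) → (75.98,75.37)

[4] `<rect>` rectangle, #ff00ff→score S625 F2466: (29.55,134.15) → (74.15,134.15) → (74.15,119.08) → (29.55,119.08) → (29.55,134.15) (closed)

[5] `<path>` closed polygon, #ff8800→cut S938 F1639: (16.37,133.87) → (79.24,17.34) → (16.90,80.95) → (110.57,118.06) → (76.39,14.66) → (18.83,110.42) → (16.37,133.87) (closed)

[6] `<polyline>` open polyline, #ff00ff→score S625 F2466: (47.04,95.28) → (12.24,117.74) → (37.42,99.23) → (72.59,132.42) → (17.42,116.40) → (22.33,66.53)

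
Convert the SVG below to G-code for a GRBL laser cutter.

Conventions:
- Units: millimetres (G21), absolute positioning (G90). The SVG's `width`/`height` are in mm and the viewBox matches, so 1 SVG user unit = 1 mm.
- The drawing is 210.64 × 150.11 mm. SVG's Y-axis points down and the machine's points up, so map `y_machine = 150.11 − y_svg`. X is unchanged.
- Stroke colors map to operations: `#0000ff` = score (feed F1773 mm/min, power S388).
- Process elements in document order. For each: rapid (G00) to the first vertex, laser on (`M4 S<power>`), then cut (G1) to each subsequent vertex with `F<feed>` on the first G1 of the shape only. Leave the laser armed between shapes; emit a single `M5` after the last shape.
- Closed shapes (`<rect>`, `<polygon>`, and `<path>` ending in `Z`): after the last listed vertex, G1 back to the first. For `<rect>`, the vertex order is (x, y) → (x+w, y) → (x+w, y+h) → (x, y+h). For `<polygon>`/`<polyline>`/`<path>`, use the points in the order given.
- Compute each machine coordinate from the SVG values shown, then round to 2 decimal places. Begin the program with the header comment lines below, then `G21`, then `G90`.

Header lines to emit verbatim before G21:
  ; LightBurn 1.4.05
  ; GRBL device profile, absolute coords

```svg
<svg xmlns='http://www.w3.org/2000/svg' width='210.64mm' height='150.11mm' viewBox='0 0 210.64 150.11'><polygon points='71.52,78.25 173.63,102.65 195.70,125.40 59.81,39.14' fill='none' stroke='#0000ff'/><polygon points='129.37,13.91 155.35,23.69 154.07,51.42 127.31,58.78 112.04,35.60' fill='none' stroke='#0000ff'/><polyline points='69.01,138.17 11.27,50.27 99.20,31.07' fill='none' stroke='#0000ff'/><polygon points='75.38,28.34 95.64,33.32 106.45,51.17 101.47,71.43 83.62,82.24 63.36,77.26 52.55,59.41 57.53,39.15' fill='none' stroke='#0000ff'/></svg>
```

Since the viewBox matches the mm dimensions, user units are millimetres directly. The only transform is the Y-flip y_m = 150.11 − y_svg.

Shape 1 is a closed polygon drawn with `<polygon>`. Its stroke #0000ff means score at S388, F1773. After flipping Y the toolpath is (71.52,71.86) → (173.63,47.46) → (195.70,24.71) → (59.81,110.97) → (71.52,71.86), returning to the start.

Shape 2 is a regular polygon drawn with `<polygon>`. Its stroke #0000ff means score at S388, F1773. After flipping Y the toolpath is (129.37,136.20) → (155.35,126.42) → (154.07,98.69) → (127.31,91.33) → (112.04,114.51) → (129.37,136.20), returning to the start.

Shape 3 is a open polyline drawn with `<polyline>`. Its stroke #0000ff means score at S388, F1773. After flipping Y the toolpath is (69.01,11.94) → (11.27,99.84) → (99.20,119.04).

Shape 4 is a regular polygon drawn with `<polygon>`. Its stroke #0000ff means score at S388, F1773. After flipping Y the toolpath is (75.38,121.77) → (95.64,116.79) → (106.45,98.94) → (101.47,78.68) → (83.62,67.87) → (63.36,72.85) → (52.55,90.70) → (57.53,110.96) → (75.38,121.77), returning to the start.

; LightBurn 1.4.05
; GRBL device profile, absolute coords
G21
G90
G00 X71.52 Y71.86
M4 S388
G1 X173.63 Y47.46 F1773
G1 X195.70 Y24.71
G1 X59.81 Y110.97
G1 X71.52 Y71.86
G00 X129.37 Y136.20
M4 S388
G1 X155.35 Y126.42 F1773
G1 X154.07 Y98.69
G1 X127.31 Y91.33
G1 X112.04 Y114.51
G1 X129.37 Y136.20
G00 X69.01 Y11.94
M4 S388
G1 X11.27 Y99.84 F1773
G1 X99.20 Y119.04
G00 X75.38 Y121.77
M4 S388
G1 X95.64 Y116.79 F1773
G1 X106.45 Y98.94
G1 X101.47 Y78.68
G1 X83.62 Y67.87
G1 X63.36 Y72.85
G1 X52.55 Y90.70
G1 X57.53 Y110.96
G1 X75.38 Y121.77
M5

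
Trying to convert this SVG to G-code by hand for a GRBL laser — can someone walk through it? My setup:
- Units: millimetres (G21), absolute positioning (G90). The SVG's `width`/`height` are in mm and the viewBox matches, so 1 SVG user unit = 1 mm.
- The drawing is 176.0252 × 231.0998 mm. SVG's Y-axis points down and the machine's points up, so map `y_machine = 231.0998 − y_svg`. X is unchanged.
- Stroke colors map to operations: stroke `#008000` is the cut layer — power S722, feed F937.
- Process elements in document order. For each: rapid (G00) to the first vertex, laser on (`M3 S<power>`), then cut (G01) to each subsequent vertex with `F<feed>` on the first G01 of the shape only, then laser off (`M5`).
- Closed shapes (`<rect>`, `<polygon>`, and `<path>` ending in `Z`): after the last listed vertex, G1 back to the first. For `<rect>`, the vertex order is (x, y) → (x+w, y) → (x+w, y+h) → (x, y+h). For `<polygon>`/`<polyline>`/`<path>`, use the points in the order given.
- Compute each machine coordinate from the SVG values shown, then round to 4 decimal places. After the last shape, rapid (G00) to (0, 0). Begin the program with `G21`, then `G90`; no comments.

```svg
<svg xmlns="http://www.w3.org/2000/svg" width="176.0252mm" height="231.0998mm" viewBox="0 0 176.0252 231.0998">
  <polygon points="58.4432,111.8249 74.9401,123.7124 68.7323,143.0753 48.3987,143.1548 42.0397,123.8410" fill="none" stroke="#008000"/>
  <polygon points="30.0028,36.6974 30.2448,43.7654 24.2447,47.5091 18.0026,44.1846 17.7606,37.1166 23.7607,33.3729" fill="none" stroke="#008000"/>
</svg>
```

G21
G90
G00 X58.4432 Y119.2749
M3 S722
G01 X74.9401 Y107.3874 F937
G01 X68.7323 Y88.0245
G01 X48.3987 Y87.9450
G01 X42.0397 Y107.2588
G01 X58.4432 Y119.2749
M5
G00 X30.0028 Y194.4024
M3 S722
G01 X30.2448 Y187.3344 F937
G01 X24.2447 Y183.5907
G01 X18.0026 Y186.9152
G01 X17.7606 Y193.9832
G01 X23.7607 Y197.7269
G01 X30.0028 Y194.4024
M5
G00 X0.0000 Y0.0000

viewBox `0 0 176.0252 231.0998` with mm width/height → 1 unit = 1 mm. Flip: y_m = 231.0998 − y_svg.

**Shape 1** — `<polygon>` regular polygon, stroke `#008000` → cut (S722, F937). Machine vertices: (58.4432,119.2749) → (74.9401,107.3874) → (68.7323,88.0245) → (48.3987,87.9450) → (42.0397,107.2588) → (58.4432,119.2749). Closed: final G1 returns to the first vertex.

**Shape 2** — `<polygon>` regular polygon, stroke `#008000` → cut (S722, F937). Machine vertices: (30.0028,194.4024) → (30.2448,187.3344) → (24.2447,183.5907) → (18.0026,186.9152) → (17.7606,193.9832) → (23.7607,197.7269) → (30.0028,194.4024). Closed: final G1 returns to the first vertex.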